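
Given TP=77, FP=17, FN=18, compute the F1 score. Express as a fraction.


Precision = 77/94 = 77/94. Recall = 77/95 = 77/95. F1 = 2*P*R/(P+R) = 22/27.

22/27


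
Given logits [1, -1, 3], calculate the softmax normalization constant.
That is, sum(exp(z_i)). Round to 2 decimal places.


Denom = e^1=2.7183 + e^-1=0.3679 + e^3=20.0855. Sum = 23.1717, which rounds to 23.17.

23.17


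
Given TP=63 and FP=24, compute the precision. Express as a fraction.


Precision = TP / (TP + FP) = 63 / 87 = 21/29.

21/29


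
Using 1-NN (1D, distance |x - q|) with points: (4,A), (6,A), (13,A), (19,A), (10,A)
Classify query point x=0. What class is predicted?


Distances: |4-0|=4, |6-0|=6, |13-0|=13, |19-0|=19, |10-0|=10. 1 nearest: (4,A). Counts: {'A': 1}. Majority class: A.

A


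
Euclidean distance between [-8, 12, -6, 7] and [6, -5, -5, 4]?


d = sqrt(sum of squared differences). (-8-6)^2=196, (12--5)^2=289, (-6--5)^2=1, (7-4)^2=9. Sum = 495.

sqrt(495)


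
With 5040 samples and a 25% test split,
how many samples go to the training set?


Test set = 5040 * 25% = 1260. Training set = 5040 - 1260 = 3780.

3780


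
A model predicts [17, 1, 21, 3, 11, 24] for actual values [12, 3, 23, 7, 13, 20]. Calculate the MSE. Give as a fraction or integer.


MSE = (1/6) * ((12-17)^2=25 + (3-1)^2=4 + (23-21)^2=4 + (7-3)^2=16 + (13-11)^2=4 + (20-24)^2=16). Sum = 69. MSE = 23/2.

23/2


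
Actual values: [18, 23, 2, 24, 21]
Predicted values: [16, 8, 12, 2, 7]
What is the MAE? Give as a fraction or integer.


MAE = (1/5) * (|18-16|=2 + |23-8|=15 + |2-12|=10 + |24-2|=22 + |21-7|=14). Sum = 63. MAE = 63/5.

63/5


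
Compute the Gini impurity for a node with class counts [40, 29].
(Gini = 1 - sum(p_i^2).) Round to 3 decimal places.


Total = 69. Proportions: 40/69, 29/69. sum(p_i^2) = 0.5127. Gini = 1 - 0.5127 = 0.4873, which rounds to 0.487.

0.487


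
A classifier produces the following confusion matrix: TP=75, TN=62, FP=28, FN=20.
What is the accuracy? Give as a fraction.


Accuracy = (TP + TN) / (TP + TN + FP + FN) = (75 + 62) / 185 = 137/185.

137/185


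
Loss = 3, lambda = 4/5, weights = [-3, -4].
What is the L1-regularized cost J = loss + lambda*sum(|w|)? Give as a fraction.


L1 norm = sum(|w|) = 7. J = 3 + 4/5 * 7 = 43/5.

43/5


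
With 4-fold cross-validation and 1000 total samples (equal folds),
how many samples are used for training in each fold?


Each validation fold has 1000/4 = 250 samples. Training set = 1000 - 250 = 750.

750


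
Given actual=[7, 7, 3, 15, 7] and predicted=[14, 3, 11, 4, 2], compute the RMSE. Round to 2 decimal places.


MSE = 55.0000. RMSE = sqrt(55.0000) = 7.42.

7.42


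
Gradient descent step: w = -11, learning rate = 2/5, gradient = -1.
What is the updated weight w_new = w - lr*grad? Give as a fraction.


w_new = -11 - 2/5 * -1 = -11 - -2/5 = -53/5.

-53/5


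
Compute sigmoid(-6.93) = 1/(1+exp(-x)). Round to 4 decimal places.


sigma(-6.93) = 1/(1+e^(6.93)) = 1/(1+1022.493980) = 1/1023.493980 = 0.0010.

0.0010


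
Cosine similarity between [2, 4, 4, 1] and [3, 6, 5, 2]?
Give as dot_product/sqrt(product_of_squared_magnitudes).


dot = 52. |a|^2 = 37, |b|^2 = 74. cos = 52/sqrt(2738).

52/sqrt(2738)


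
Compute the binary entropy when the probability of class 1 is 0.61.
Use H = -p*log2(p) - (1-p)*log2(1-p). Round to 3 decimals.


H = -0.61*log2(0.61) - 0.39*log2(0.39) = 0.965.

0.965


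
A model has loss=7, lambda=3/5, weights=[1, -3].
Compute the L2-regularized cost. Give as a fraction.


L2 sq norm = sum(w^2) = 10. J = 7 + 3/5 * 10 = 13.

13


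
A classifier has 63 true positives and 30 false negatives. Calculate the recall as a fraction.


Recall = TP / (TP + FN) = 63 / 93 = 21/31.

21/31


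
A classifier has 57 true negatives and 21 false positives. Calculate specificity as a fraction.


Specificity = TN / (TN + FP) = 57 / 78 = 19/26.

19/26


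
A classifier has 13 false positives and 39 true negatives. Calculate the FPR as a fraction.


FPR = FP / (FP + TN) = 13 / 52 = 1/4.

1/4


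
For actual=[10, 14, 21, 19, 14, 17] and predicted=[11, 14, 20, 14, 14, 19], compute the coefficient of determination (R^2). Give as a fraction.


Mean(y) = 95/6. SS_res = 31. SS_tot = 473/6. R^2 = 1 - 31/(473/6) = 287/473.

287/473


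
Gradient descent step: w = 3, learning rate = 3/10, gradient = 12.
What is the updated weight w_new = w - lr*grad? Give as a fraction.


w_new = 3 - 3/10 * 12 = 3 - 18/5 = -3/5.

-3/5


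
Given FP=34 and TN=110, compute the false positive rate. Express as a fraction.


FPR = FP / (FP + TN) = 34 / 144 = 17/72.

17/72


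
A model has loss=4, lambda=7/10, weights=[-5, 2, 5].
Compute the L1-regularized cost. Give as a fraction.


L1 norm = sum(|w|) = 12. J = 4 + 7/10 * 12 = 62/5.

62/5


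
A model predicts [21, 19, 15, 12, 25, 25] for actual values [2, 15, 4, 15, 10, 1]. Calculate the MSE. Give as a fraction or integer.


MSE = (1/6) * ((2-21)^2=361 + (15-19)^2=16 + (4-15)^2=121 + (15-12)^2=9 + (10-25)^2=225 + (1-25)^2=576). Sum = 1308. MSE = 218.

218


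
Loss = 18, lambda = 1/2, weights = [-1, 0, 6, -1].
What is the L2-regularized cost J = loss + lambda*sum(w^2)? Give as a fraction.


L2 sq norm = sum(w^2) = 38. J = 18 + 1/2 * 38 = 37.

37


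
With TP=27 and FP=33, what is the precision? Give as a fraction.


Precision = TP / (TP + FP) = 27 / 60 = 9/20.

9/20


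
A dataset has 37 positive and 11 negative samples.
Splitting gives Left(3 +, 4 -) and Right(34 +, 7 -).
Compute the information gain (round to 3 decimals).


H(parent) = 0.7766. H(left) = 0.9852, H(right) = 0.6594. Weighted = (7/48)*0.9852 + (41/48)*0.6594 = 0.7069. IG = 0.7766 - 0.7069 = 0.0697, which rounds to 0.070.

0.070


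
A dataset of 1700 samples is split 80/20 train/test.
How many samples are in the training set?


Test set = 1700 * 20% = 340. Training set = 1700 - 340 = 1360.

1360


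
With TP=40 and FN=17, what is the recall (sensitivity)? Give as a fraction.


Recall = TP / (TP + FN) = 40 / 57 = 40/57.

40/57


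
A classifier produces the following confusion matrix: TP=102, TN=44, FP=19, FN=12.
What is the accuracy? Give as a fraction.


Accuracy = (TP + TN) / (TP + TN + FP + FN) = (102 + 44) / 177 = 146/177.

146/177


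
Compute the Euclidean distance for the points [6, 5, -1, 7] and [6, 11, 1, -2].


d = sqrt(sum of squared differences). (6-6)^2=0, (5-11)^2=36, (-1-1)^2=4, (7--2)^2=81. Sum = 121.

11


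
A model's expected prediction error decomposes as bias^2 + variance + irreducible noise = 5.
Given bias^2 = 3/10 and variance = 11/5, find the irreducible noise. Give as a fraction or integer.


Total error = bias^2 + variance + irreducible noise. So irreducible noise = 5 - 3/10 - 11/5 = 5/2.

5/2


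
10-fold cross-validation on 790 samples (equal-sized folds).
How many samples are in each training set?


Each validation fold has 790/10 = 79 samples. Training set = 790 - 79 = 711.

711


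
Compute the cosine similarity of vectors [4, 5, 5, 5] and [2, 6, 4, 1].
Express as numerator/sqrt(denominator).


dot = 63. |a|^2 = 91, |b|^2 = 57. cos = 63/sqrt(5187).

63/sqrt(5187)


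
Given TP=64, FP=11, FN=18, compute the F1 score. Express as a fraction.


Precision = 64/75 = 64/75. Recall = 64/82 = 32/41. F1 = 2*P*R/(P+R) = 128/157.

128/157


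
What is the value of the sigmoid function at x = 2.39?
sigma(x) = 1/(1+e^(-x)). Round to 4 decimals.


sigma(2.39) = 1/(1+e^(-2.39)) = 1/(1+0.091630) = 1/1.091630 = 0.9161.

0.9161


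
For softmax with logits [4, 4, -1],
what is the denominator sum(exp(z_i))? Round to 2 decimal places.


Denom = e^4=54.5982 + e^4=54.5982 + e^-1=0.3679. Sum = 109.5643, which rounds to 109.56.

109.56


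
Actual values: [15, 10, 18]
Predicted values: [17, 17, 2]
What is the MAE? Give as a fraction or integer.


MAE = (1/3) * (|15-17|=2 + |10-17|=7 + |18-2|=16). Sum = 25. MAE = 25/3.

25/3


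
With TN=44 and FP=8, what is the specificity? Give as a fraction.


Specificity = TN / (TN + FP) = 44 / 52 = 11/13.

11/13


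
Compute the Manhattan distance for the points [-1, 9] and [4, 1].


d = sum of absolute differences: |-1-4|=5 + |9-1|=8 = 13.

13


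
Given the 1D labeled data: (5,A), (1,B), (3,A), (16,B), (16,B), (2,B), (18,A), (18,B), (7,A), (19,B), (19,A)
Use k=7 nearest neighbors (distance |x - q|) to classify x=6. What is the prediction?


Distances: |5-6|=1, |1-6|=5, |3-6|=3, |16-6|=10, |16-6|=10, |2-6|=4, |18-6|=12, |18-6|=12, |7-6|=1, |19-6|=13, |19-6|=13. 7 nearest: (5,A), (7,A), (3,A), (2,B), (1,B), (16,B), (16,B). Counts: {'A': 3, 'B': 4}. Majority class: B.

B


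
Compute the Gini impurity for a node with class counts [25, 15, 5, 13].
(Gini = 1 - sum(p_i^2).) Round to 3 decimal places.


Total = 58. Proportions: 25/58, 15/58, 5/58, 13/58. sum(p_i^2) = 0.3103. Gini = 1 - 0.3103 = 0.6897, which rounds to 0.690.

0.690


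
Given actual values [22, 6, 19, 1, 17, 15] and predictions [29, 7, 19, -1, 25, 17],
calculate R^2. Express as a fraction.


Mean(y) = 40/3. SS_res = 122. SS_tot = 988/3. R^2 = 1 - 122/(988/3) = 311/494.

311/494


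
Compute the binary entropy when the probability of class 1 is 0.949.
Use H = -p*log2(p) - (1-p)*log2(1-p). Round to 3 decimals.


H = -0.949*log2(0.949) - 0.051*log2(0.051) = 0.291.

0.291


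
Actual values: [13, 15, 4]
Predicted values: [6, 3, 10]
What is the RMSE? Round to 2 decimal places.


MSE = 76.3333. RMSE = sqrt(76.3333) = 8.74.

8.74


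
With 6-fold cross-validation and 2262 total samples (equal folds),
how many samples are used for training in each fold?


Each validation fold has 2262/6 = 377 samples. Training set = 2262 - 377 = 1885.

1885


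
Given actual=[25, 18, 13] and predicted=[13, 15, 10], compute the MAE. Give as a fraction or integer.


MAE = (1/3) * (|25-13|=12 + |18-15|=3 + |13-10|=3). Sum = 18. MAE = 6.

6


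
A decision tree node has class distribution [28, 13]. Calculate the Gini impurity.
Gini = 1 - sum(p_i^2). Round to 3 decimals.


Total = 41. Proportions: 28/41, 13/41. sum(p_i^2) = 0.5669. Gini = 1 - 0.5669 = 0.4331, which rounds to 0.433.

0.433


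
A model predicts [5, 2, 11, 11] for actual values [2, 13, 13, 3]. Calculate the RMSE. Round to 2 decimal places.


MSE = 49.5000. RMSE = sqrt(49.5000) = 7.04.

7.04


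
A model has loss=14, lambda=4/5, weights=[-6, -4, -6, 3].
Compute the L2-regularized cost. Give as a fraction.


L2 sq norm = sum(w^2) = 97. J = 14 + 4/5 * 97 = 458/5.

458/5


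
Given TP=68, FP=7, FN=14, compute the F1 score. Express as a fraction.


Precision = 68/75 = 68/75. Recall = 68/82 = 34/41. F1 = 2*P*R/(P+R) = 136/157.

136/157


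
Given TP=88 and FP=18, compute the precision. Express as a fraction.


Precision = TP / (TP + FP) = 88 / 106 = 44/53.

44/53


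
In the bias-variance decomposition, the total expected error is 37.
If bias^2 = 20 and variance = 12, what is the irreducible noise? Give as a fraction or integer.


Total error = bias^2 + variance + irreducible noise. So irreducible noise = 37 - 20 - 12 = 5.

5


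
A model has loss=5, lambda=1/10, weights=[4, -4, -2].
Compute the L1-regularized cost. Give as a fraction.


L1 norm = sum(|w|) = 10. J = 5 + 1/10 * 10 = 6.

6


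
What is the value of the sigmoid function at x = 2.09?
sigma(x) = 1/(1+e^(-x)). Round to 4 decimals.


sigma(2.09) = 1/(1+e^(-2.09)) = 1/(1+0.123687) = 1/1.123687 = 0.8899.

0.8899


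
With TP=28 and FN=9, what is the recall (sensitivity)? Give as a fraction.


Recall = TP / (TP + FN) = 28 / 37 = 28/37.

28/37


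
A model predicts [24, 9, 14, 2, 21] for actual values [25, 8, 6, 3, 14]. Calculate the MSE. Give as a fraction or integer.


MSE = (1/5) * ((25-24)^2=1 + (8-9)^2=1 + (6-14)^2=64 + (3-2)^2=1 + (14-21)^2=49). Sum = 116. MSE = 116/5.

116/5


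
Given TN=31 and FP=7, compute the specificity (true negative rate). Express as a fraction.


Specificity = TN / (TN + FP) = 31 / 38 = 31/38.

31/38


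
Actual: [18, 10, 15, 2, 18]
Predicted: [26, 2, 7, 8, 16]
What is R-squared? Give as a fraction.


Mean(y) = 63/5. SS_res = 232. SS_tot = 916/5. R^2 = 1 - 232/(916/5) = -61/229.

-61/229


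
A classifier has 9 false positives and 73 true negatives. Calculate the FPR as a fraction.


FPR = FP / (FP + TN) = 9 / 82 = 9/82.

9/82


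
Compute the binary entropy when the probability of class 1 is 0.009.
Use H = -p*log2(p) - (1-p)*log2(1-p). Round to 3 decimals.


H = -0.009*log2(0.009) - 0.991*log2(0.991) = 0.074.

0.074


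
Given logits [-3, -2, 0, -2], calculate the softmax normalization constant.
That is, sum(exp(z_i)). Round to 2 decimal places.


Denom = e^-3=0.0498 + e^-2=0.1353 + e^0=1.0000 + e^-2=0.1353. Sum = 1.3204, which rounds to 1.32.

1.32


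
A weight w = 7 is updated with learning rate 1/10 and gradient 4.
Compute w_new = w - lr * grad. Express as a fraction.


w_new = 7 - 1/10 * 4 = 7 - 2/5 = 33/5.

33/5


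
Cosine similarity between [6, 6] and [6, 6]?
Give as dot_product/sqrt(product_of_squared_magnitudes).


dot = 72. |a|^2 = 72, |b|^2 = 72. cos = 72/sqrt(5184).

72/sqrt(5184)


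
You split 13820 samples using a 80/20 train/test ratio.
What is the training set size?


Test set = 13820 * 20% = 2764. Training set = 13820 - 2764 = 11056.

11056


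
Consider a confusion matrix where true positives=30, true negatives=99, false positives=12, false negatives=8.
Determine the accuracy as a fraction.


Accuracy = (TP + TN) / (TP + TN + FP + FN) = (30 + 99) / 149 = 129/149.

129/149


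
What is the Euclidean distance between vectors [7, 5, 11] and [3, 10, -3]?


d = sqrt(sum of squared differences). (7-3)^2=16, (5-10)^2=25, (11--3)^2=196. Sum = 237.

sqrt(237)


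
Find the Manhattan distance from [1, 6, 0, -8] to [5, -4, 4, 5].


d = sum of absolute differences: |1-5|=4 + |6--4|=10 + |0-4|=4 + |-8-5|=13 = 31.

31


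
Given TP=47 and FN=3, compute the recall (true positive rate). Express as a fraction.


Recall = TP / (TP + FN) = 47 / 50 = 47/50.

47/50


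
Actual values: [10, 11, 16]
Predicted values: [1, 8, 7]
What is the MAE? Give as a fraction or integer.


MAE = (1/3) * (|10-1|=9 + |11-8|=3 + |16-7|=9). Sum = 21. MAE = 7.

7


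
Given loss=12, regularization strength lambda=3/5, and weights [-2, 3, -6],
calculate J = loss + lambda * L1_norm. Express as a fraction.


L1 norm = sum(|w|) = 11. J = 12 + 3/5 * 11 = 93/5.

93/5


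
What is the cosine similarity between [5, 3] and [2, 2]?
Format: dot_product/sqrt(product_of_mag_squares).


dot = 16. |a|^2 = 34, |b|^2 = 8. cos = 16/sqrt(272).

16/sqrt(272)


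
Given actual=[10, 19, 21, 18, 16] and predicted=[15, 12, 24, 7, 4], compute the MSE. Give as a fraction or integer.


MSE = (1/5) * ((10-15)^2=25 + (19-12)^2=49 + (21-24)^2=9 + (18-7)^2=121 + (16-4)^2=144). Sum = 348. MSE = 348/5.

348/5


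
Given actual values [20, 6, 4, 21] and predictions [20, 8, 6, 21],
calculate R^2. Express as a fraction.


Mean(y) = 51/4. SS_res = 8. SS_tot = 971/4. R^2 = 1 - 8/(971/4) = 939/971.

939/971


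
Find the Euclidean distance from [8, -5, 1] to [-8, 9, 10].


d = sqrt(sum of squared differences). (8--8)^2=256, (-5-9)^2=196, (1-10)^2=81. Sum = 533.

sqrt(533)


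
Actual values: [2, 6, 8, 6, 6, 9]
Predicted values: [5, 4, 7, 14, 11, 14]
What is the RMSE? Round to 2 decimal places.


MSE = 21.3333. RMSE = sqrt(21.3333) = 4.62.

4.62


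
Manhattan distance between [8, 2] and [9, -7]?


d = sum of absolute differences: |8-9|=1 + |2--7|=9 = 10.

10


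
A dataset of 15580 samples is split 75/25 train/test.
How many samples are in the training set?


Test set = 15580 * 25% = 3895. Training set = 15580 - 3895 = 11685.

11685


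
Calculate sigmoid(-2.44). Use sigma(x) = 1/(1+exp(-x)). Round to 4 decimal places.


sigma(-2.44) = 1/(1+e^(2.44)) = 1/(1+11.473041) = 1/12.473041 = 0.0802.

0.0802


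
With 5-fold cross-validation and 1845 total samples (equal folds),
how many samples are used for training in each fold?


Each validation fold has 1845/5 = 369 samples. Training set = 1845 - 369 = 1476.

1476


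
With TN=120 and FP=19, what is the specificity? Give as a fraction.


Specificity = TN / (TN + FP) = 120 / 139 = 120/139.

120/139


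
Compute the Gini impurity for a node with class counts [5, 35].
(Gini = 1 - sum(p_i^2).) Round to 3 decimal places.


Total = 40. Proportions: 5/40, 35/40. sum(p_i^2) = 0.7812. Gini = 1 - 0.7812 = 0.2188, which rounds to 0.219.

0.219


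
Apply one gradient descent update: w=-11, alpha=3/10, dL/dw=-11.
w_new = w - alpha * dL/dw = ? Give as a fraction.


w_new = -11 - 3/10 * -11 = -11 - -33/10 = -77/10.

-77/10


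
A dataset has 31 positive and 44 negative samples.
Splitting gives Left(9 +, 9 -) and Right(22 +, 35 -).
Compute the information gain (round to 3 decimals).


H(parent) = 0.9782. H(left) = 1.0000, H(right) = 0.9621. Weighted = (18/75)*1.0000 + (57/75)*0.9621 = 0.9712. IG = 0.9782 - 0.9712 = 0.0070, which rounds to 0.007.

0.007


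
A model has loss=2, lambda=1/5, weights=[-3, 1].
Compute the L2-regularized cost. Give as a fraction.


L2 sq norm = sum(w^2) = 10. J = 2 + 1/5 * 10 = 4.

4


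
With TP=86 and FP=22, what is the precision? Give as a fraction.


Precision = TP / (TP + FP) = 86 / 108 = 43/54.

43/54


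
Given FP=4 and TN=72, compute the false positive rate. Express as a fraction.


FPR = FP / (FP + TN) = 4 / 76 = 1/19.

1/19


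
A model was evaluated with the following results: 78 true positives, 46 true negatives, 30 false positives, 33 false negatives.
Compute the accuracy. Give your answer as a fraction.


Accuracy = (TP + TN) / (TP + TN + FP + FN) = (78 + 46) / 187 = 124/187.

124/187


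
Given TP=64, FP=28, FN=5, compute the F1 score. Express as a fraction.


Precision = 64/92 = 16/23. Recall = 64/69 = 64/69. F1 = 2*P*R/(P+R) = 128/161.

128/161


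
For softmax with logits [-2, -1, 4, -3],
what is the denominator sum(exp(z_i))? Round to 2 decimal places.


Denom = e^-2=0.1353 + e^-1=0.3679 + e^4=54.5982 + e^-3=0.0498. Sum = 55.1512, which rounds to 55.15.

55.15


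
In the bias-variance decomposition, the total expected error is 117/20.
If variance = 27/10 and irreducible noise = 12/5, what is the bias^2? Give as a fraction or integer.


Total error = bias^2 + variance + irreducible noise. So bias^2 = 117/20 - 27/10 - 12/5 = 3/4.

3/4


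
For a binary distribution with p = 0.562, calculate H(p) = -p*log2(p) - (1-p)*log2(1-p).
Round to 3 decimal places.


H = -0.562*log2(0.562) - 0.438*log2(0.438) = 0.989.

0.989


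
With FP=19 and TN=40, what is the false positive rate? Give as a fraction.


FPR = FP / (FP + TN) = 19 / 59 = 19/59.

19/59


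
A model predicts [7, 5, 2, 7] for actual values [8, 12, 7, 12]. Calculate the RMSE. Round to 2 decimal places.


MSE = 25.0000. RMSE = sqrt(25.0000) = 5.00.

5.00


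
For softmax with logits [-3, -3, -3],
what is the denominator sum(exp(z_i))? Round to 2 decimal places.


Denom = e^-3=0.0498 + e^-3=0.0498 + e^-3=0.0498. Sum = 0.1494, which rounds to 0.15.

0.15


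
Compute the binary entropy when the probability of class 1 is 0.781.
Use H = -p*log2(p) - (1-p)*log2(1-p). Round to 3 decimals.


H = -0.781*log2(0.781) - 0.219*log2(0.219) = 0.758.

0.758


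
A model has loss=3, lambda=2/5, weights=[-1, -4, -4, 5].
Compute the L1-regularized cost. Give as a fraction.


L1 norm = sum(|w|) = 14. J = 3 + 2/5 * 14 = 43/5.

43/5


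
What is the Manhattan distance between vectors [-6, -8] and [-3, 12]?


d = sum of absolute differences: |-6--3|=3 + |-8-12|=20 = 23.

23


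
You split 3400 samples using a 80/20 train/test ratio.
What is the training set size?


Test set = 3400 * 20% = 680. Training set = 3400 - 680 = 2720.

2720


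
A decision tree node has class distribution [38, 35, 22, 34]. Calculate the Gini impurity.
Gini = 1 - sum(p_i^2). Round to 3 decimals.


Total = 129. Proportions: 38/129, 35/129, 22/129, 34/129. sum(p_i^2) = 0.2589. Gini = 1 - 0.2589 = 0.7411, which rounds to 0.741.

0.741


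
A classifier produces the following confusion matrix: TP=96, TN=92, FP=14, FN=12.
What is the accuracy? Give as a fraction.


Accuracy = (TP + TN) / (TP + TN + FP + FN) = (96 + 92) / 214 = 94/107.

94/107


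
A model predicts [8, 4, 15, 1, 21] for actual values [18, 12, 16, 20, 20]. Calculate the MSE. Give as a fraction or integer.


MSE = (1/5) * ((18-8)^2=100 + (12-4)^2=64 + (16-15)^2=1 + (20-1)^2=361 + (20-21)^2=1). Sum = 527. MSE = 527/5.

527/5


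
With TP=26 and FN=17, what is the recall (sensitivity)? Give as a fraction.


Recall = TP / (TP + FN) = 26 / 43 = 26/43.

26/43


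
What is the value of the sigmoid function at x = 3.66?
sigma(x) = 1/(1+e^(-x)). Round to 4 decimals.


sigma(3.66) = 1/(1+e^(-3.66)) = 1/(1+0.025733) = 1/1.025733 = 0.9749.

0.9749


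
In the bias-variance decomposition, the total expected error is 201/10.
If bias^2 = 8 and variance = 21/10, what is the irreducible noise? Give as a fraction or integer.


Total error = bias^2 + variance + irreducible noise. So irreducible noise = 201/10 - 8 - 21/10 = 10.

10


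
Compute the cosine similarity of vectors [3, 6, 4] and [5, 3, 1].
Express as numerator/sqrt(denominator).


dot = 37. |a|^2 = 61, |b|^2 = 35. cos = 37/sqrt(2135).

37/sqrt(2135)


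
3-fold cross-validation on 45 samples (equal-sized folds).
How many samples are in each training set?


Each validation fold has 45/3 = 15 samples. Training set = 45 - 15 = 30.

30


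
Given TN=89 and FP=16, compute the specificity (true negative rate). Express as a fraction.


Specificity = TN / (TN + FP) = 89 / 105 = 89/105.

89/105


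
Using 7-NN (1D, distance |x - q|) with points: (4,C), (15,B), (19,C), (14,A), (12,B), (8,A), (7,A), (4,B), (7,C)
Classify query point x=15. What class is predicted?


Distances: |4-15|=11, |15-15|=0, |19-15|=4, |14-15|=1, |12-15|=3, |8-15|=7, |7-15|=8, |4-15|=11, |7-15|=8. 7 nearest: (15,B), (14,A), (12,B), (19,C), (8,A), (7,A), (7,C). Counts: {'B': 2, 'A': 3, 'C': 2}. Majority class: A.

A


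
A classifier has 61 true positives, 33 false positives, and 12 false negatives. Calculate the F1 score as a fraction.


Precision = 61/94 = 61/94. Recall = 61/73 = 61/73. F1 = 2*P*R/(P+R) = 122/167.

122/167


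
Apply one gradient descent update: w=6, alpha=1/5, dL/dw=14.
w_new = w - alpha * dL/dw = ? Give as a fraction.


w_new = 6 - 1/5 * 14 = 6 - 14/5 = 16/5.

16/5


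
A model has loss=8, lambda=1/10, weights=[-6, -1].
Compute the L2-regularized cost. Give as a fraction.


L2 sq norm = sum(w^2) = 37. J = 8 + 1/10 * 37 = 117/10.

117/10


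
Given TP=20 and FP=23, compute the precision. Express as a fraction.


Precision = TP / (TP + FP) = 20 / 43 = 20/43.

20/43


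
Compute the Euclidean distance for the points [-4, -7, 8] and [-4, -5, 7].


d = sqrt(sum of squared differences). (-4--4)^2=0, (-7--5)^2=4, (8-7)^2=1. Sum = 5.

sqrt(5)


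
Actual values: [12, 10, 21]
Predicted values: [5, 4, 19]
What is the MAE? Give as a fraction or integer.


MAE = (1/3) * (|12-5|=7 + |10-4|=6 + |21-19|=2). Sum = 15. MAE = 5.

5


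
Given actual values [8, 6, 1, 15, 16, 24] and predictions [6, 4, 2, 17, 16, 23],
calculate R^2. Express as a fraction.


Mean(y) = 35/3. SS_res = 14. SS_tot = 1024/3. R^2 = 1 - 14/(1024/3) = 491/512.

491/512


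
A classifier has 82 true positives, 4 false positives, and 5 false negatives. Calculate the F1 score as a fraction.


Precision = 82/86 = 41/43. Recall = 82/87 = 82/87. F1 = 2*P*R/(P+R) = 164/173.

164/173


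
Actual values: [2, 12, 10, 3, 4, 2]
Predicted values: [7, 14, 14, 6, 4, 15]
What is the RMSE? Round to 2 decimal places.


MSE = 37.1667. RMSE = sqrt(37.1667) = 6.10.

6.10


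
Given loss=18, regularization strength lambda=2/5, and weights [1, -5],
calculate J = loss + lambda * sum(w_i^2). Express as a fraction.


L2 sq norm = sum(w^2) = 26. J = 18 + 2/5 * 26 = 142/5.

142/5


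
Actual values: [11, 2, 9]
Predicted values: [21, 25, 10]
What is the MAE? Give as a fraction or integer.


MAE = (1/3) * (|11-21|=10 + |2-25|=23 + |9-10|=1). Sum = 34. MAE = 34/3.

34/3


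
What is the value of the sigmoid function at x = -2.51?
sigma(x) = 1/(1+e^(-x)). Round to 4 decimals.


sigma(-2.51) = 1/(1+e^(2.51)) = 1/(1+12.304930) = 1/13.304930 = 0.0752.

0.0752


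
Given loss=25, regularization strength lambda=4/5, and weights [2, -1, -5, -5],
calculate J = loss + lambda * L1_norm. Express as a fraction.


L1 norm = sum(|w|) = 13. J = 25 + 4/5 * 13 = 177/5.

177/5


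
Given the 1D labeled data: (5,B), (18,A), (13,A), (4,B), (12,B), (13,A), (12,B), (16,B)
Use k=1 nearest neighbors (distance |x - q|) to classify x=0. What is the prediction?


Distances: |5-0|=5, |18-0|=18, |13-0|=13, |4-0|=4, |12-0|=12, |13-0|=13, |12-0|=12, |16-0|=16. 1 nearest: (4,B). Counts: {'B': 1}. Majority class: B.

B


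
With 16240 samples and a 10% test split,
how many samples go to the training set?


Test set = 16240 * 10% = 1624. Training set = 16240 - 1624 = 14616.

14616


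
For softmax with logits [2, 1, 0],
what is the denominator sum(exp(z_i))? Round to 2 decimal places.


Denom = e^2=7.3891 + e^1=2.7183 + e^0=1.0000. Sum = 11.1074, which rounds to 11.11.

11.11


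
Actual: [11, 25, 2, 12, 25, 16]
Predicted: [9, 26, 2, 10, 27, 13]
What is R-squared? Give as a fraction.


Mean(y) = 91/6. SS_res = 22. SS_tot = 2369/6. R^2 = 1 - 22/(2369/6) = 2237/2369.

2237/2369


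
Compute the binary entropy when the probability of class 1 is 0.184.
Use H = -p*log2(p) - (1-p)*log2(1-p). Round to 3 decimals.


H = -0.184*log2(0.184) - 0.816*log2(0.816) = 0.689.

0.689


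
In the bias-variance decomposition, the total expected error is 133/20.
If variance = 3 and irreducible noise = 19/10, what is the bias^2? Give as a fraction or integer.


Total error = bias^2 + variance + irreducible noise. So bias^2 = 133/20 - 3 - 19/10 = 7/4.

7/4


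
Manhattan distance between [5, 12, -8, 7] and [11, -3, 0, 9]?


d = sum of absolute differences: |5-11|=6 + |12--3|=15 + |-8-0|=8 + |7-9|=2 = 31.

31


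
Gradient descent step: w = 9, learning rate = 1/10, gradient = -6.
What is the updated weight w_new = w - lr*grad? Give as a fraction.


w_new = 9 - 1/10 * -6 = 9 - -3/5 = 48/5.

48/5


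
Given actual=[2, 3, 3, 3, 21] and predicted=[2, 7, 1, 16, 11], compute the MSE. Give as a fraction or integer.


MSE = (1/5) * ((2-2)^2=0 + (3-7)^2=16 + (3-1)^2=4 + (3-16)^2=169 + (21-11)^2=100). Sum = 289. MSE = 289/5.

289/5


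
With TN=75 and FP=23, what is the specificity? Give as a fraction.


Specificity = TN / (TN + FP) = 75 / 98 = 75/98.

75/98


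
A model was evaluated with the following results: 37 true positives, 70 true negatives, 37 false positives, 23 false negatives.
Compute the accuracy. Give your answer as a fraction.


Accuracy = (TP + TN) / (TP + TN + FP + FN) = (37 + 70) / 167 = 107/167.

107/167


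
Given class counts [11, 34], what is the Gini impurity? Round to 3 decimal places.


Total = 45. Proportions: 11/45, 34/45. sum(p_i^2) = 0.6306. Gini = 1 - 0.6306 = 0.3694, which rounds to 0.369.

0.369


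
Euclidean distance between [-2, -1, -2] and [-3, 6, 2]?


d = sqrt(sum of squared differences). (-2--3)^2=1, (-1-6)^2=49, (-2-2)^2=16. Sum = 66.

sqrt(66)


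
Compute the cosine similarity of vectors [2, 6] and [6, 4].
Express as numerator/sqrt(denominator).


dot = 36. |a|^2 = 40, |b|^2 = 52. cos = 36/sqrt(2080).

36/sqrt(2080)


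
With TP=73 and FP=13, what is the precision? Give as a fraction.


Precision = TP / (TP + FP) = 73 / 86 = 73/86.

73/86


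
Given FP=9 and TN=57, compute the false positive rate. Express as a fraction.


FPR = FP / (FP + TN) = 9 / 66 = 3/22.

3/22


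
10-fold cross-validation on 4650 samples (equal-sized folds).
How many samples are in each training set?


Each validation fold has 4650/10 = 465 samples. Training set = 4650 - 465 = 4185.

4185


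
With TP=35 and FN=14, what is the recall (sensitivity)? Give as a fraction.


Recall = TP / (TP + FN) = 35 / 49 = 5/7.

5/7


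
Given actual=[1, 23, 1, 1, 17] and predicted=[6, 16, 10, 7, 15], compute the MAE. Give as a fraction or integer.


MAE = (1/5) * (|1-6|=5 + |23-16|=7 + |1-10|=9 + |1-7|=6 + |17-15|=2). Sum = 29. MAE = 29/5.

29/5


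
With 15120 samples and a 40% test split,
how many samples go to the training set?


Test set = 15120 * 40% = 6048. Training set = 15120 - 6048 = 9072.

9072


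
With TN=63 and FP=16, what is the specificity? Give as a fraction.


Specificity = TN / (TN + FP) = 63 / 79 = 63/79.

63/79


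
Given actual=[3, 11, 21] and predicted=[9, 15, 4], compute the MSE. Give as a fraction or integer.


MSE = (1/3) * ((3-9)^2=36 + (11-15)^2=16 + (21-4)^2=289). Sum = 341. MSE = 341/3.

341/3


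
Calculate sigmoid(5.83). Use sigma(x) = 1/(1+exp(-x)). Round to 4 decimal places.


sigma(5.83) = 1/(1+e^(-5.83)) = 1/(1+0.002938) = 1/1.002938 = 0.9971.

0.9971


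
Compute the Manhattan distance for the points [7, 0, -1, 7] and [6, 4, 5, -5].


d = sum of absolute differences: |7-6|=1 + |0-4|=4 + |-1-5|=6 + |7--5|=12 = 23.

23


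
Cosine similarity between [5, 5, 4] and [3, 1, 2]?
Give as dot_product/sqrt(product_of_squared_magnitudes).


dot = 28. |a|^2 = 66, |b|^2 = 14. cos = 28/sqrt(924).

28/sqrt(924)


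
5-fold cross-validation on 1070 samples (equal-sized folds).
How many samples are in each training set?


Each validation fold has 1070/5 = 214 samples. Training set = 1070 - 214 = 856.

856


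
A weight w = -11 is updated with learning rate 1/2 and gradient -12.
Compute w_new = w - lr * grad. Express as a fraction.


w_new = -11 - 1/2 * -12 = -11 - -6 = -5.

-5


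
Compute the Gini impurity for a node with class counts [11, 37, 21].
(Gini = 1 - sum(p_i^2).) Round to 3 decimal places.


Total = 69. Proportions: 11/69, 37/69, 21/69. sum(p_i^2) = 0.4056. Gini = 1 - 0.4056 = 0.5944, which rounds to 0.594.

0.594


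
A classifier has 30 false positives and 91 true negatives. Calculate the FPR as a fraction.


FPR = FP / (FP + TN) = 30 / 121 = 30/121.

30/121


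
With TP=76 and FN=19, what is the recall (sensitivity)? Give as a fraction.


Recall = TP / (TP + FN) = 76 / 95 = 4/5.

4/5


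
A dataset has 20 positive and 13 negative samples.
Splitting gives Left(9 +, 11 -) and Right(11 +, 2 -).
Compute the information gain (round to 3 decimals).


H(parent) = 0.9673. H(left) = 0.9928, H(right) = 0.6194. Weighted = (20/33)*0.9928 + (13/33)*0.6194 = 0.8457. IG = 0.9673 - 0.8457 = 0.1216, which rounds to 0.122.

0.122


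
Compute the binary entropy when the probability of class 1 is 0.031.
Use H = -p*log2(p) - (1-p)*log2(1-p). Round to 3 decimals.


H = -0.031*log2(0.031) - 0.969*log2(0.969) = 0.199.

0.199


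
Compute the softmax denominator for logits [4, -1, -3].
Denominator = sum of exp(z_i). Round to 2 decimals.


Denom = e^4=54.5982 + e^-1=0.3679 + e^-3=0.0498. Sum = 55.0159, which rounds to 55.02.

55.02


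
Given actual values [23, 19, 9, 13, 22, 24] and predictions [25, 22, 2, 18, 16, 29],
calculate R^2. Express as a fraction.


Mean(y) = 55/3. SS_res = 148. SS_tot = 550/3. R^2 = 1 - 148/(550/3) = 53/275.

53/275


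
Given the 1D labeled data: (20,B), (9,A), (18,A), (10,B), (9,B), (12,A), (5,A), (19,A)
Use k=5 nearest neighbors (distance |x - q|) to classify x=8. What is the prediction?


Distances: |20-8|=12, |9-8|=1, |18-8|=10, |10-8|=2, |9-8|=1, |12-8|=4, |5-8|=3, |19-8|=11. 5 nearest: (9,A), (9,B), (10,B), (5,A), (12,A). Counts: {'A': 3, 'B': 2}. Majority class: A.

A


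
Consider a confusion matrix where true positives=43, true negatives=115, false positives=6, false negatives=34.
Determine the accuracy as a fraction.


Accuracy = (TP + TN) / (TP + TN + FP + FN) = (43 + 115) / 198 = 79/99.

79/99


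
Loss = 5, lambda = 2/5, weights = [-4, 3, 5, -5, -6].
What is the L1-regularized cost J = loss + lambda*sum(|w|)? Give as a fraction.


L1 norm = sum(|w|) = 23. J = 5 + 2/5 * 23 = 71/5.

71/5


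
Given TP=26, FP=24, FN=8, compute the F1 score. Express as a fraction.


Precision = 26/50 = 13/25. Recall = 26/34 = 13/17. F1 = 2*P*R/(P+R) = 13/21.

13/21


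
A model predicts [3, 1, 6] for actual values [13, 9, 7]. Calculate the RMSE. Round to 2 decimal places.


MSE = 55.0000. RMSE = sqrt(55.0000) = 7.42.

7.42


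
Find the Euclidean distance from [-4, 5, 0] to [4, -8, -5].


d = sqrt(sum of squared differences). (-4-4)^2=64, (5--8)^2=169, (0--5)^2=25. Sum = 258.

sqrt(258)


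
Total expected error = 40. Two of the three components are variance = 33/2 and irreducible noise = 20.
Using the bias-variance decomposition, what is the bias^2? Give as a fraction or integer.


Total error = bias^2 + variance + irreducible noise. So bias^2 = 40 - 33/2 - 20 = 7/2.

7/2


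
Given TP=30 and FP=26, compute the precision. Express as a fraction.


Precision = TP / (TP + FP) = 30 / 56 = 15/28.

15/28


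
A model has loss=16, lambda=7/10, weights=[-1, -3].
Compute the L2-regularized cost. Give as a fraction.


L2 sq norm = sum(w^2) = 10. J = 16 + 7/10 * 10 = 23.

23


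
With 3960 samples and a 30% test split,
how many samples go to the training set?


Test set = 3960 * 30% = 1188. Training set = 3960 - 1188 = 2772.

2772


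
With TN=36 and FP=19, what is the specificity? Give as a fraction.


Specificity = TN / (TN + FP) = 36 / 55 = 36/55.

36/55


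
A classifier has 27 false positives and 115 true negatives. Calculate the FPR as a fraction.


FPR = FP / (FP + TN) = 27 / 142 = 27/142.

27/142


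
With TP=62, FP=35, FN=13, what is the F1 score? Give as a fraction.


Precision = 62/97 = 62/97. Recall = 62/75 = 62/75. F1 = 2*P*R/(P+R) = 31/43.

31/43


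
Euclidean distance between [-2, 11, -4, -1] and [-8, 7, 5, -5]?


d = sqrt(sum of squared differences). (-2--8)^2=36, (11-7)^2=16, (-4-5)^2=81, (-1--5)^2=16. Sum = 149.

sqrt(149)


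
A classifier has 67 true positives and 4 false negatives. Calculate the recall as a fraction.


Recall = TP / (TP + FN) = 67 / 71 = 67/71.

67/71


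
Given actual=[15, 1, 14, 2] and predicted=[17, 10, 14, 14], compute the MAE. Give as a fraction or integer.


MAE = (1/4) * (|15-17|=2 + |1-10|=9 + |14-14|=0 + |2-14|=12). Sum = 23. MAE = 23/4.

23/4


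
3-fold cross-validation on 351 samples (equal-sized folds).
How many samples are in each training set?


Each validation fold has 351/3 = 117 samples. Training set = 351 - 117 = 234.

234


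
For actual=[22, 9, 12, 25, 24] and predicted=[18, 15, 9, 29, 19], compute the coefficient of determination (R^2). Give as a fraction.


Mean(y) = 92/5. SS_res = 102. SS_tot = 1086/5. R^2 = 1 - 102/(1086/5) = 96/181.

96/181


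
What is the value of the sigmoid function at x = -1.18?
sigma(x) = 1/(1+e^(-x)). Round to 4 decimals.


sigma(-1.18) = 1/(1+e^(1.18)) = 1/(1+3.254374) = 1/4.254374 = 0.2351.

0.2351


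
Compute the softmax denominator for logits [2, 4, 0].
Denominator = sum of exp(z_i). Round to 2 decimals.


Denom = e^2=7.3891 + e^4=54.5982 + e^0=1.0000. Sum = 62.9873, which rounds to 62.99.

62.99


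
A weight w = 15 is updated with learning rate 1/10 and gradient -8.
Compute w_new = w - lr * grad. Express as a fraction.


w_new = 15 - 1/10 * -8 = 15 - -4/5 = 79/5.

79/5


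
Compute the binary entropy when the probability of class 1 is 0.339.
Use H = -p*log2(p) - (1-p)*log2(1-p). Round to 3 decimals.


H = -0.339*log2(0.339) - 0.661*log2(0.661) = 0.924.

0.924


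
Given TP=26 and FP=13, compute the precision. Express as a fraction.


Precision = TP / (TP + FP) = 26 / 39 = 2/3.

2/3


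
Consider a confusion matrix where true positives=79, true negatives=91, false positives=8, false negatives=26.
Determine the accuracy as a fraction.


Accuracy = (TP + TN) / (TP + TN + FP + FN) = (79 + 91) / 204 = 5/6.

5/6


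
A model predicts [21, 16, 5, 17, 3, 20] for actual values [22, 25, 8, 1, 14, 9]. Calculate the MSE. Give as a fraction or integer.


MSE = (1/6) * ((22-21)^2=1 + (25-16)^2=81 + (8-5)^2=9 + (1-17)^2=256 + (14-3)^2=121 + (9-20)^2=121). Sum = 589. MSE = 589/6.

589/6


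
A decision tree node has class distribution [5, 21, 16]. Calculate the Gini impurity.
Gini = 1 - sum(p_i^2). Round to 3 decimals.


Total = 42. Proportions: 5/42, 21/42, 16/42. sum(p_i^2) = 0.4093. Gini = 1 - 0.4093 = 0.5907, which rounds to 0.591.

0.591


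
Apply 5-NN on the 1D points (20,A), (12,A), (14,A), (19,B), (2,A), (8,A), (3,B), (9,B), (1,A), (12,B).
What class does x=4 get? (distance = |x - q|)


Distances: |20-4|=16, |12-4|=8, |14-4|=10, |19-4|=15, |2-4|=2, |8-4|=4, |3-4|=1, |9-4|=5, |1-4|=3, |12-4|=8. 5 nearest: (3,B), (2,A), (1,A), (8,A), (9,B). Counts: {'B': 2, 'A': 3}. Majority class: A.

A


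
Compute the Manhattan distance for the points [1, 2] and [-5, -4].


d = sum of absolute differences: |1--5|=6 + |2--4|=6 = 12.

12


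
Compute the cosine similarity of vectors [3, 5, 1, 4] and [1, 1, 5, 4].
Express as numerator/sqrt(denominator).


dot = 29. |a|^2 = 51, |b|^2 = 43. cos = 29/sqrt(2193).

29/sqrt(2193)


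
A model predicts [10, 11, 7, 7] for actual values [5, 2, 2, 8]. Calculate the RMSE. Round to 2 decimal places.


MSE = 33.0000. RMSE = sqrt(33.0000) = 5.74.

5.74


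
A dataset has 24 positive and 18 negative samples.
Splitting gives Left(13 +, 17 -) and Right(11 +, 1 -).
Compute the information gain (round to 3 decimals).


H(parent) = 0.9852. H(left) = 0.9871, H(right) = 0.4138. Weighted = (30/42)*0.9871 + (12/42)*0.4138 = 0.8233. IG = 0.9852 - 0.8233 = 0.1619, which rounds to 0.162.

0.162


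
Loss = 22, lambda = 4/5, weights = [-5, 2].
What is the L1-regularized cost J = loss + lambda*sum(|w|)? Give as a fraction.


L1 norm = sum(|w|) = 7. J = 22 + 4/5 * 7 = 138/5.

138/5


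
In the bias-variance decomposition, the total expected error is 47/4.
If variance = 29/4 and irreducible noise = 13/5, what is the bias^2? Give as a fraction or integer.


Total error = bias^2 + variance + irreducible noise. So bias^2 = 47/4 - 29/4 - 13/5 = 19/10.

19/10


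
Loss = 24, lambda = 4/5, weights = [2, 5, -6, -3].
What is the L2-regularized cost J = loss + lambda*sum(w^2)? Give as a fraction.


L2 sq norm = sum(w^2) = 74. J = 24 + 4/5 * 74 = 416/5.

416/5


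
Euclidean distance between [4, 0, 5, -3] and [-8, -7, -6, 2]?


d = sqrt(sum of squared differences). (4--8)^2=144, (0--7)^2=49, (5--6)^2=121, (-3-2)^2=25. Sum = 339.

sqrt(339)


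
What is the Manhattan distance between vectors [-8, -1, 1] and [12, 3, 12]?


d = sum of absolute differences: |-8-12|=20 + |-1-3|=4 + |1-12|=11 = 35.

35


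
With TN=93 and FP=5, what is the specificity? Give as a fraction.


Specificity = TN / (TN + FP) = 93 / 98 = 93/98.

93/98


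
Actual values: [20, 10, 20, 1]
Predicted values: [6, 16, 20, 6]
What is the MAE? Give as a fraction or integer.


MAE = (1/4) * (|20-6|=14 + |10-16|=6 + |20-20|=0 + |1-6|=5). Sum = 25. MAE = 25/4.

25/4


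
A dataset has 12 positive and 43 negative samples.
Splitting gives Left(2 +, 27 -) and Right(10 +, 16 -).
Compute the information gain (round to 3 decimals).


H(parent) = 0.7568. H(left) = 0.3621, H(right) = 0.9612. Weighted = (29/55)*0.3621 + (26/55)*0.9612 = 0.6453. IG = 0.7568 - 0.6453 = 0.1115, which rounds to 0.112.

0.112
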